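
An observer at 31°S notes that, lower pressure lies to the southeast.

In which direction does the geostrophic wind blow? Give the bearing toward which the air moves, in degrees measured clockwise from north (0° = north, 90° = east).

The pressure-gradient force points toward the southeast (bearing 135°).
Geostrophic balance: in the Southern Hemisphere the Coriolis force deflects motion to the left, so the geostrophic wind blows 90° to the left of the pressure-gradient force (low pressure on the right).
Rotating 135° by 90° counterclockwise gives 045° — the wind blows toward the northeast.

045°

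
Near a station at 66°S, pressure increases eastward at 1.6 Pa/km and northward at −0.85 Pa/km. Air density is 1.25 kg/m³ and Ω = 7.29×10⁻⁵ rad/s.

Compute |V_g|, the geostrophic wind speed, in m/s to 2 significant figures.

Coriolis parameter at 66°S:
f = 2Ω sin φ = 2 × 7.29×10⁻⁵ × sin 66° = 1.33×10⁻⁴ s⁻¹
In the Southern Hemisphere f is negative: f = −1.33×10⁻⁴ s⁻¹.
Component geostrophic relations (x east, y north):
u_g = −(1/(fρ)) ∂P/∂y,  v_g = (1/(fρ)) ∂P/∂x
u_g = −(−0.85×10⁻³)/(−1.33×10⁻⁴ × 1.25) = −5.11 m/s;  v_g = (1.6×10⁻³)/(−1.33×10⁻⁴ × 1.25) = −9.61 m/s
|V_g| = √(u_g² + v_g²) = 10.9 m/s

11 m/s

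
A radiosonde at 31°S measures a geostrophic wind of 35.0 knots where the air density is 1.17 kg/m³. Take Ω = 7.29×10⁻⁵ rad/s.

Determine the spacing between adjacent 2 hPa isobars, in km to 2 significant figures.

130 km

Coriolis parameter at 31°S:
f = 2Ω sin φ = 2 × 7.29×10⁻⁵ × sin 31° = 7.51×10⁻⁵ s⁻¹
Wind speed in SI: 35.0 knots = 18.0 m/s
Geostrophic balance rearranged: |∂P/∂n| = f ρ V_g
|∂P/∂n| = 7.51×10⁻⁵ × 1.17 × 18.0 = 1.58×10⁻³ Pa/m
Isobar spacing: Δn = ΔP/|∂P/∂n| = 200 Pa / 1.58×10⁻³ Pa/m = 126427 m ≈ 130 km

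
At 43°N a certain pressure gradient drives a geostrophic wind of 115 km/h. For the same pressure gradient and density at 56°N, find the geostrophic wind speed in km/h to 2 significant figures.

95 km/h

With the same pressure gradient and density, V_g ∝ 1/f ∝ 1/sin φ.
V₂ = V₁ · sin φ₁ / sin φ₂ = 115 × sin 43° / sin 56°
V₂ = 115 × 0.6820/0.8290 = 95 km/h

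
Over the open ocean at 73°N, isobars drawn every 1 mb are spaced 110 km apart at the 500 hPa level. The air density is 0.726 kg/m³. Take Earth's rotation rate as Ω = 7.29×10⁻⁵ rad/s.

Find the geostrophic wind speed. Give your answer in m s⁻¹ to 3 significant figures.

8.98 m s⁻¹

Coriolis parameter at 73°N:
f = 2Ω sin φ = 2 × 7.29×10⁻⁵ × sin 73° = 1.39×10⁻⁴ s⁻¹
Pressure gradient: |∂P/∂n| = 100 Pa / 110000 m = 9.09×10⁻⁴ Pa/m
Geostrophic balance (pressure-gradient force = Coriolis force):
V_g = (1/(fρ)) |∂P/∂n| = 9.09×10⁻⁴ / (1.39×10⁻⁴ × 0.726) = 8.98 m/s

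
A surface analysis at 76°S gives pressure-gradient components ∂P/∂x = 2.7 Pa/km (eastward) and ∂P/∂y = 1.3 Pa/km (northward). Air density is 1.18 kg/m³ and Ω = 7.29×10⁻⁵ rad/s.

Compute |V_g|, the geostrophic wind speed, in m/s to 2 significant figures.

18 m/s

Coriolis parameter at 76°S:
f = 2Ω sin φ = 2 × 7.29×10⁻⁵ × sin 76° = 1.41×10⁻⁴ s⁻¹
In the Southern Hemisphere f is negative: f = −1.41×10⁻⁴ s⁻¹.
Component geostrophic relations (x east, y north):
u_g = −(1/(fρ)) ∂P/∂y,  v_g = (1/(fρ)) ∂P/∂x
u_g = −(1.3×10⁻³)/(−1.41×10⁻⁴ × 1.18) = 7.79 m/s;  v_g = (2.7×10⁻³)/(−1.41×10⁻⁴ × 1.18) = −16.2 m/s
|V_g| = √(u_g² + v_g²) = 18.0 m/s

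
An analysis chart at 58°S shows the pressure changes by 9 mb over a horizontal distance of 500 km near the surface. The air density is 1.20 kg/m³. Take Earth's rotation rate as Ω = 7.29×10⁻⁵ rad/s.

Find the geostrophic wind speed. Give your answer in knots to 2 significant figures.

Coriolis parameter at 58°S:
f = 2Ω sin φ = 2 × 7.29×10⁻⁵ × sin 58° = 1.24×10⁻⁴ s⁻¹
Pressure gradient: |∂P/∂n| = 900 Pa / 500000 m = 1.80×10⁻³ Pa/m
Geostrophic balance (pressure-gradient force = Coriolis force):
V_g = (1/(fρ)) |∂P/∂n| = 1.80×10⁻³ / (1.24×10⁻⁴ × 1.20) = 12.1 m/s
Converting: 12.1 m/s × 1.944 = 24 knots

24 knots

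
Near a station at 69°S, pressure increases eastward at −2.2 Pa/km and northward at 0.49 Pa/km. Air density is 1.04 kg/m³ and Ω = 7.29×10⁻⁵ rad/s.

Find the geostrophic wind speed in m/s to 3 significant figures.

15.9 m/s

Coriolis parameter at 69°S:
f = 2Ω sin φ = 2 × 7.29×10⁻⁵ × sin 69° = 1.36×10⁻⁴ s⁻¹
In the Southern Hemisphere f is negative: f = −1.36×10⁻⁴ s⁻¹.
Component geostrophic relations (x east, y north):
u_g = −(1/(fρ)) ∂P/∂y,  v_g = (1/(fρ)) ∂P/∂x
u_g = −(0.49×10⁻³)/(−1.36×10⁻⁴ × 1.04) = 3.46 m/s;  v_g = (−2.2×10⁻³)/(−1.36×10⁻⁴ × 1.04) = 15.5 m/s
|V_g| = √(u_g² + v_g²) = 15.9 m/s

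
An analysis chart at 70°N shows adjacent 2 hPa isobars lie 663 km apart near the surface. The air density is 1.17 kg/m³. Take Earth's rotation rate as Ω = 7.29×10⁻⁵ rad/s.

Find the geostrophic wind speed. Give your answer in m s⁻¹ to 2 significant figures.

Coriolis parameter at 70°N:
f = 2Ω sin φ = 2 × 7.29×10⁻⁵ × sin 70° = 1.37×10⁻⁴ s⁻¹
Pressure gradient: |∂P/∂n| = 200 Pa / 663000 m = 3.02×10⁻⁴ Pa/m
Geostrophic balance (pressure-gradient force = Coriolis force):
V_g = (1/(fρ)) |∂P/∂n| = 3.02×10⁻⁴ / (1.37×10⁻⁴ × 1.17) = 1.88 m/s

1.9 m s⁻¹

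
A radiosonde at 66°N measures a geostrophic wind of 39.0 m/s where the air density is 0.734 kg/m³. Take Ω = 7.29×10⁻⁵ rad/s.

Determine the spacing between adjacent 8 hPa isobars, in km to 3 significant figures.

Coriolis parameter at 66°N:
f = 2Ω sin φ = 2 × 7.29×10⁻⁵ × sin 66° = 1.33×10⁻⁴ s⁻¹
Geostrophic balance rearranged: |∂P/∂n| = f ρ V_g
|∂P/∂n| = 1.33×10⁻⁴ × 0.734 × 39.0 = 3.81×10⁻³ Pa/m
Isobar spacing: Δn = ΔP/|∂P/∂n| = 800 Pa / 3.81×10⁻³ Pa/m = 209817 m ≈ 210 km

210 km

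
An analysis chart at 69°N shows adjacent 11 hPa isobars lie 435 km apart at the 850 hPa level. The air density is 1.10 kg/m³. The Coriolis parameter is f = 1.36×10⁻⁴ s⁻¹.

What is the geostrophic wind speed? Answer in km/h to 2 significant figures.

61 km/h

Pressure gradient: |∂P/∂n| = 1100 Pa / 435000 m = 2.53×10⁻³ Pa/m
Geostrophic balance (pressure-gradient force = Coriolis force):
V_g = (1/(fρ)) |∂P/∂n| = 2.53×10⁻³ / (1.36×10⁻⁴ × 1.10) = 16.9 m/s
Converting: 16.9 m/s × 3.6 = 61 km/h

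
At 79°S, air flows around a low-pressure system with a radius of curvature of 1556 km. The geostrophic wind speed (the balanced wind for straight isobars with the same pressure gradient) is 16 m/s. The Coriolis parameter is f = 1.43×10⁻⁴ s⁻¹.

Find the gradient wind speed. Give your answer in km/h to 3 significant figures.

Around a low, centrifugal force acts outward with Coriolis, so pressure-gradient force balances both:
(1/ρ)|∂P/∂n| = fV + V²/R  →  V² + fR·V − fR·V_g = 0
With fR = 1.43×10⁻⁴ × 1556×10³ m = 223 m/s:
V = [−fR + √((fR)² + 4 fR V_g)]/2 = [−223 + √(223² + 4×223×16)]/2 = 15 m/s
Subgeostrophic (V < V_g = 16 m/s), as expected around a low.
Converting: 15 m/s × 3.6 = 54.0 km/h

54.0 km/h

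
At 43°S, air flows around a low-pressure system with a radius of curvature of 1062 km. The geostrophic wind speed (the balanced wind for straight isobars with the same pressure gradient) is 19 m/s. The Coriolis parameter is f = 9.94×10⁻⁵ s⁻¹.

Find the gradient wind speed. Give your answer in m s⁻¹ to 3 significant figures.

16.4 m s⁻¹

Around a low, centrifugal force acts outward with Coriolis, so pressure-gradient force balances both:
(1/ρ)|∂P/∂n| = fV + V²/R  →  V² + fR·V − fR·V_g = 0
With fR = 9.94×10⁻⁵ × 1062×10³ m = 106 m/s:
V = [−fR + √((fR)² + 4 fR V_g)]/2 = [−106 + √(106² + 4×106×19)]/2 = 16.4 m/s
Subgeostrophic (V < V_g = 19 m/s), as expected around a low.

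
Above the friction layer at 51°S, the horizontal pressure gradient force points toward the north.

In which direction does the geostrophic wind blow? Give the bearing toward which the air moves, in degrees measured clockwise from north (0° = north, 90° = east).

The pressure-gradient force points toward the north (bearing 000°).
Geostrophic balance: in the Southern Hemisphere the Coriolis force deflects motion to the left, so the geostrophic wind blows 90° to the left of the pressure-gradient force (low pressure on the right).
Rotating 000° by 90° counterclockwise gives 270° — the wind blows toward the west.

270°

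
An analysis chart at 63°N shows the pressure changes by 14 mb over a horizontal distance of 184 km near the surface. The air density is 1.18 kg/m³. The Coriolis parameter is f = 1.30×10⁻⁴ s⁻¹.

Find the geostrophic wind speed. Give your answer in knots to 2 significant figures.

96 knots

Pressure gradient: |∂P/∂n| = 1400 Pa / 184000 m = 7.61×10⁻³ Pa/m
Geostrophic balance (pressure-gradient force = Coriolis force):
V_g = (1/(fρ)) |∂P/∂n| = 7.61×10⁻³ / (1.30×10⁻⁴ × 1.18) = 49.6 m/s
Converting: 49.6 m/s × 1.944 = 96 knots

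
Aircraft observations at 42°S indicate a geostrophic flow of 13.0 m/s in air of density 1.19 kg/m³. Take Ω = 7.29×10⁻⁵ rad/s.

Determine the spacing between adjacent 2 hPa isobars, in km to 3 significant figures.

133 km

Coriolis parameter at 42°S:
f = 2Ω sin φ = 2 × 7.29×10⁻⁵ × sin 42° = 9.76×10⁻⁵ s⁻¹
Geostrophic balance rearranged: |∂P/∂n| = f ρ V_g
|∂P/∂n| = 9.76×10⁻⁵ × 1.19 × 13.0 = 1.51×10⁻³ Pa/m
Isobar spacing: Δn = ΔP/|∂P/∂n| = 200 Pa / 1.51×10⁻³ Pa/m = 132517 m ≈ 133 km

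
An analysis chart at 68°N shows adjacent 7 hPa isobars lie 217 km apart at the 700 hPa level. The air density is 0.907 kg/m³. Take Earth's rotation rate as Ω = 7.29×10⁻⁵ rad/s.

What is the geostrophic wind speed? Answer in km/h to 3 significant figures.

94.7 km/h

Coriolis parameter at 68°N:
f = 2Ω sin φ = 2 × 7.29×10⁻⁵ × sin 68° = 1.35×10⁻⁴ s⁻¹
Pressure gradient: |∂P/∂n| = 700 Pa / 217000 m = 3.23×10⁻³ Pa/m
Geostrophic balance (pressure-gradient force = Coriolis force):
V_g = (1/(fρ)) |∂P/∂n| = 3.23×10⁻³ / (1.35×10⁻⁴ × 0.907) = 26.3 m/s
Converting: 26.3 m/s × 3.6 = 94.7 km/h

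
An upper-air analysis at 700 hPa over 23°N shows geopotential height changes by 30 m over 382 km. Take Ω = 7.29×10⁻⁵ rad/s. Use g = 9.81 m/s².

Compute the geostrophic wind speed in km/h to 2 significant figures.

Coriolis parameter at 23°N:
f = 2Ω sin φ = 2 × 7.29×10⁻⁵ × sin 23° = 5.70×10⁻⁵ s⁻¹
Height gradient: |∂Z/∂n| = 30 m / 382000 m = 7.85×10⁻⁵
On a pressure surface, geostrophic balance gives V_g = (g/f)|∂Z/∂n|:
V_g = 9.81 × 7.85×10⁻⁵ / 5.70×10⁻⁵ = 13.5 m/s
Converting: 13.5 m/s × 3.6 = 49 km/h

49 km/h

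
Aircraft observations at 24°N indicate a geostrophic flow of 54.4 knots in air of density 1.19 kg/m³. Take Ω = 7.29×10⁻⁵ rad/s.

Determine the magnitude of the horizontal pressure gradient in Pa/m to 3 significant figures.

1.97×10⁻³ Pa/m

Coriolis parameter at 24°N:
f = 2Ω sin φ = 2 × 7.29×10⁻⁵ × sin 24° = 5.93×10⁻⁵ s⁻¹
Wind speed in SI: 54.4 knots = 28.0 m/s
Geostrophic balance rearranged: |∂P/∂n| = f ρ V_g
|∂P/∂n| = 5.93×10⁻⁵ × 1.19 × 28.0 = 1.97×10⁻³ Pa/m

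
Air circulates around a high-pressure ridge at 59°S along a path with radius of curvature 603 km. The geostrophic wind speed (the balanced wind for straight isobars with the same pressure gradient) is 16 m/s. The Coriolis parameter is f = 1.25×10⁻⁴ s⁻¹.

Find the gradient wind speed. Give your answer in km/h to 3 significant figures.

83.0 km/h

Around a high, pressure-gradient force acts outward with centrifugal, so Coriolis balances both:
fV = (1/ρ)|∂P/∂n| + V²/R  →  V² − fR·V + fR·V_g = 0
With fR = 1.25×10⁻⁴ × 603×10³ m = 75.4 m/s:
V = [fR − √((fR)² − 4 fR V_g)]/2 = [75.4 − √(75.4² − 4×75.4×16)]/2 = 23 m/s
Supergeostrophic (V > V_g = 16 m/s), as expected around a high.
Converting: 23 m/s × 3.6 = 83.0 km/h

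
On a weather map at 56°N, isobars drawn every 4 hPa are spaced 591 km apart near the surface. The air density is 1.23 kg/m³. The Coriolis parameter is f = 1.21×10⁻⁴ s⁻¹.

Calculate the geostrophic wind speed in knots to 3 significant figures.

Pressure gradient: |∂P/∂n| = 400 Pa / 591000 m = 6.77×10⁻⁴ Pa/m
Geostrophic balance (pressure-gradient force = Coriolis force):
V_g = (1/(fρ)) |∂P/∂n| = 6.77×10⁻⁴ / (1.21×10⁻⁴ × 1.23) = 4.55 m/s
Converting: 4.55 m/s × 1.944 = 8.84 knots

8.84 knots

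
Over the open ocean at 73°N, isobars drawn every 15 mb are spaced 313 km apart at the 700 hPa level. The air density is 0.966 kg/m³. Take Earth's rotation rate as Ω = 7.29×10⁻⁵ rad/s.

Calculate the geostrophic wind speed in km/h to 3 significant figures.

Coriolis parameter at 73°N:
f = 2Ω sin φ = 2 × 7.29×10⁻⁵ × sin 73° = 1.39×10⁻⁴ s⁻¹
Pressure gradient: |∂P/∂n| = 1500 Pa / 313000 m = 4.79×10⁻³ Pa/m
Geostrophic balance (pressure-gradient force = Coriolis force):
V_g = (1/(fρ)) |∂P/∂n| = 4.79×10⁻³ / (1.39×10⁻⁴ × 0.966) = 35.6 m/s
Converting: 35.6 m/s × 3.6 = 128 km/h

128 km/h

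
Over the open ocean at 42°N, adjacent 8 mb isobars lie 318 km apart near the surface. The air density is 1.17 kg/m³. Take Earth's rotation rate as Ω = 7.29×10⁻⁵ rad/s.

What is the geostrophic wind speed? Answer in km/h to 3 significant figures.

79.3 km/h

Coriolis parameter at 42°N:
f = 2Ω sin φ = 2 × 7.29×10⁻⁵ × sin 42° = 9.76×10⁻⁵ s⁻¹
Pressure gradient: |∂P/∂n| = 800 Pa / 318000 m = 2.52×10⁻³ Pa/m
Geostrophic balance (pressure-gradient force = Coriolis force):
V_g = (1/(fρ)) |∂P/∂n| = 2.52×10⁻³ / (9.76×10⁻⁵ × 1.17) = 22.0 m/s
Converting: 22.0 m/s × 3.6 = 79.3 km/h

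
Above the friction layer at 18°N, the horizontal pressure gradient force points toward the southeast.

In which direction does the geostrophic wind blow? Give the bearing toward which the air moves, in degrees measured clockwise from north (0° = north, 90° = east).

The pressure-gradient force points toward the southeast (bearing 135°).
Geostrophic balance: in the Northern Hemisphere the Coriolis force deflects motion to the right, so the geostrophic wind blows 90° to the right of the pressure-gradient force (low pressure on the left).
Rotating 135° by 90° clockwise gives 225° — the wind blows toward the southwest.

225°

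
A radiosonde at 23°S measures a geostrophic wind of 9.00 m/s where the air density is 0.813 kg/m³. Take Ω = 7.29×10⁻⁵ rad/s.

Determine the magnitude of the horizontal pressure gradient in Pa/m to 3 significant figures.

4.17×10⁻⁴ Pa/m

Coriolis parameter at 23°S:
f = 2Ω sin φ = 2 × 7.29×10⁻⁵ × sin 23° = 5.70×10⁻⁵ s⁻¹
Geostrophic balance rearranged: |∂P/∂n| = f ρ V_g
|∂P/∂n| = 5.70×10⁻⁵ × 0.813 × 9.00 = 4.17×10⁻⁴ Pa/m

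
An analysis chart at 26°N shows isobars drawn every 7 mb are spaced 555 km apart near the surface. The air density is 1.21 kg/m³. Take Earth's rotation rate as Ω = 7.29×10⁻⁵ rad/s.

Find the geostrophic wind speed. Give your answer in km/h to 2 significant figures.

Coriolis parameter at 26°N:
f = 2Ω sin φ = 2 × 7.29×10⁻⁵ × sin 26° = 6.39×10⁻⁵ s⁻¹
Pressure gradient: |∂P/∂n| = 700 Pa / 555000 m = 1.26×10⁻³ Pa/m
Geostrophic balance (pressure-gradient force = Coriolis force):
V_g = (1/(fρ)) |∂P/∂n| = 1.26×10⁻³ / (6.39×10⁻⁵ × 1.21) = 16.3 m/s
Converting: 16.3 m/s × 3.6 = 59 km/h

59 km/h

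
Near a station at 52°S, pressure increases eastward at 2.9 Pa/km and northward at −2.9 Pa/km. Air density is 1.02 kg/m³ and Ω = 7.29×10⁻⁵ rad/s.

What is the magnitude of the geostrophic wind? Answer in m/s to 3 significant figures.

35.0 m/s

Coriolis parameter at 52°S:
f = 2Ω sin φ = 2 × 7.29×10⁻⁵ × sin 52° = 1.15×10⁻⁴ s⁻¹
In the Southern Hemisphere f is negative: f = −1.15×10⁻⁴ s⁻¹.
Component geostrophic relations (x east, y north):
u_g = −(1/(fρ)) ∂P/∂y,  v_g = (1/(fρ)) ∂P/∂x
u_g = −(−2.9×10⁻³)/(−1.15×10⁻⁴ × 1.02) = −24.7 m/s;  v_g = (2.9×10⁻³)/(−1.15×10⁻⁴ × 1.02) = −24.7 m/s
|V_g| = √(u_g² + v_g²) = 35.0 m/s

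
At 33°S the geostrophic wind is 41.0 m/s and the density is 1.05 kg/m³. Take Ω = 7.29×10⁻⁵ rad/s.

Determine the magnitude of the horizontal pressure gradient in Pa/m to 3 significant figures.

3.42×10⁻³ Pa/m

Coriolis parameter at 33°S:
f = 2Ω sin φ = 2 × 7.29×10⁻⁵ × sin 33° = 7.94×10⁻⁵ s⁻¹
Geostrophic balance rearranged: |∂P/∂n| = f ρ V_g
|∂P/∂n| = 7.94×10⁻⁵ × 1.05 × 41.0 = 3.42×10⁻³ Pa/m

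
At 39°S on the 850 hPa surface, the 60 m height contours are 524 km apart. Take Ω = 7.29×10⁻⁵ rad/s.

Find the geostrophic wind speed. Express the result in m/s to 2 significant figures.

12 m/s

Coriolis parameter at 39°S:
f = 2Ω sin φ = 2 × 7.29×10⁻⁵ × sin 39° = 9.18×10⁻⁵ s⁻¹
Height gradient: |∂Z/∂n| = 60 m / 524000 m = 1.15×10⁻⁴
On a pressure surface, geostrophic balance gives V_g = (g/f)|∂Z/∂n|:
V_g = 9.81 × 1.15×10⁻⁴ / 9.18×10⁻⁵ = 12.2 m/s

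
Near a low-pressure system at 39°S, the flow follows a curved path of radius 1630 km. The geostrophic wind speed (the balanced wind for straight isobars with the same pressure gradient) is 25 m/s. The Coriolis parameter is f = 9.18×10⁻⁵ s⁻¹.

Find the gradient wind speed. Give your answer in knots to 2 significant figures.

Around a low, centrifugal force acts outward with Coriolis, so pressure-gradient force balances both:
(1/ρ)|∂P/∂n| = fV + V²/R  →  V² + fR·V − fR·V_g = 0
With fR = 9.18×10⁻⁵ × 1630×10³ m = 150 m/s:
V = [−fR + √((fR)² + 4 fR V_g)]/2 = [−150 + √(150² + 4×150×25)]/2 = 21.8 m/s
Subgeostrophic (V < V_g = 25 m/s), as expected around a low.
Converting: 21.8 m/s × 1.944 = 42 knots

42 knots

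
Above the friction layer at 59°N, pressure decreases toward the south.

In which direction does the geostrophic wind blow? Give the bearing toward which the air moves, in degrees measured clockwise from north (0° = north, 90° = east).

The pressure-gradient force points toward the south (bearing 180°).
Geostrophic balance: in the Northern Hemisphere the Coriolis force deflects motion to the right, so the geostrophic wind blows 90° to the right of the pressure-gradient force (low pressure on the left).
Rotating 180° by 90° clockwise gives 270° — the wind blows toward the west.

270°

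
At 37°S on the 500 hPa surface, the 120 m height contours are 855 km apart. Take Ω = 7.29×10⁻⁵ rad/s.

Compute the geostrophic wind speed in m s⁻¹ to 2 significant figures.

Coriolis parameter at 37°S:
f = 2Ω sin φ = 2 × 7.29×10⁻⁵ × sin 37° = 8.77×10⁻⁵ s⁻¹
Height gradient: |∂Z/∂n| = 120 m / 855000 m = 1.40×10⁻⁴
On a pressure surface, geostrophic balance gives V_g = (g/f)|∂Z/∂n|:
V_g = 9.81 × 1.40×10⁻⁴ / 8.77×10⁻⁵ = 15.7 m/s

16 m s⁻¹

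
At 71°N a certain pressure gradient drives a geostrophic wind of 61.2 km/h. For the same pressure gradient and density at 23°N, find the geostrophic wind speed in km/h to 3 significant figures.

148 km/h

With the same pressure gradient and density, V_g ∝ 1/f ∝ 1/sin φ.
V₂ = V₁ · sin φ₁ / sin φ₂ = 61.2 × sin 71° / sin 23°
V₂ = 61.2 × 0.9455/0.3907 = 148 km/h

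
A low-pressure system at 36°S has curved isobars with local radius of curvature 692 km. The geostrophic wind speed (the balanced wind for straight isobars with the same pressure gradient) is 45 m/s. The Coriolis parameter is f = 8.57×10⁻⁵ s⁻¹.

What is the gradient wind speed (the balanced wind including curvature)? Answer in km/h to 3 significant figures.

Around a low, centrifugal force acts outward with Coriolis, so pressure-gradient force balances both:
(1/ρ)|∂P/∂n| = fV + V²/R  →  V² + fR·V − fR·V_g = 0
With fR = 8.57×10⁻⁵ × 692×10³ m = 59.3 m/s:
V = [−fR + √((fR)² + 4 fR V_g)]/2 = [−59.3 + √(59.3² + 4×59.3×45)]/2 = 29.9 m/s
Subgeostrophic (V < V_g = 45 m/s), as expected around a low.
Converting: 29.9 m/s × 3.6 = 108 km/h

108 km/h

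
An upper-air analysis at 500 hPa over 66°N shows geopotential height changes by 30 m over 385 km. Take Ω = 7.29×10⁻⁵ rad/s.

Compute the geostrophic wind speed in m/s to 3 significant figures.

Coriolis parameter at 66°N:
f = 2Ω sin φ = 2 × 7.29×10⁻⁵ × sin 66° = 1.33×10⁻⁴ s⁻¹
Height gradient: |∂Z/∂n| = 30 m / 385000 m = 7.79×10⁻⁵
On a pressure surface, geostrophic balance gives V_g = (g/f)|∂Z/∂n|:
V_g = 9.81 × 7.79×10⁻⁵ / 1.33×10⁻⁴ = 5.74 m/s

5.74 m/s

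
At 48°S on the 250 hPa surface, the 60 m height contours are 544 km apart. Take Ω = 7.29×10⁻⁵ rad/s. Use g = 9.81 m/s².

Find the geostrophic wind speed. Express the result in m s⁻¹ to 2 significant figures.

10.0 m s⁻¹

Coriolis parameter at 48°S:
f = 2Ω sin φ = 2 × 7.29×10⁻⁵ × sin 48° = 1.08×10⁻⁴ s⁻¹
Height gradient: |∂Z/∂n| = 60 m / 544000 m = 1.10×10⁻⁴
On a pressure surface, geostrophic balance gives V_g = (g/f)|∂Z/∂n|:
V_g = 9.81 × 1.10×10⁻⁴ / 1.08×10⁻⁴ = 9.99 m/s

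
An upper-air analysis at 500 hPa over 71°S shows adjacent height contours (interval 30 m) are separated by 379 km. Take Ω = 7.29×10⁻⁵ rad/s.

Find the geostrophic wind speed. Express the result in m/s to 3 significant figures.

5.63 m/s

Coriolis parameter at 71°S:
f = 2Ω sin φ = 2 × 7.29×10⁻⁵ × sin 71° = 1.38×10⁻⁴ s⁻¹
Height gradient: |∂Z/∂n| = 30 m / 379000 m = 7.92×10⁻⁵
On a pressure surface, geostrophic balance gives V_g = (g/f)|∂Z/∂n|:
V_g = 9.81 × 7.92×10⁻⁵ / 1.38×10⁻⁴ = 5.63 m/s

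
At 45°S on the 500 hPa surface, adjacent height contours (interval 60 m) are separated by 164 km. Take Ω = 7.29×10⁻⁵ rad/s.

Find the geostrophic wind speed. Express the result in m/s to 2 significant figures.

Coriolis parameter at 45°S:
f = 2Ω sin φ = 2 × 7.29×10⁻⁵ × sin 45° = 1.03×10⁻⁴ s⁻¹
Height gradient: |∂Z/∂n| = 60 m / 164000 m = 3.66×10⁻⁴
On a pressure surface, geostrophic balance gives V_g = (g/f)|∂Z/∂n|:
V_g = 9.81 × 3.66×10⁻⁴ / 1.03×10⁻⁴ = 34.8 m/s

35 m/s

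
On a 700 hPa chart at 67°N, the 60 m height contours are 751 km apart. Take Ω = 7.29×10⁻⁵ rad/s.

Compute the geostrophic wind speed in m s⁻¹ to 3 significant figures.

Coriolis parameter at 67°N:
f = 2Ω sin φ = 2 × 7.29×10⁻⁵ × sin 67° = 1.34×10⁻⁴ s⁻¹
Height gradient: |∂Z/∂n| = 60 m / 751000 m = 7.99×10⁻⁵
On a pressure surface, geostrophic balance gives V_g = (g/f)|∂Z/∂n|:
V_g = 9.81 × 7.99×10⁻⁵ / 1.34×10⁻⁴ = 5.84 m/s

5.84 m s⁻¹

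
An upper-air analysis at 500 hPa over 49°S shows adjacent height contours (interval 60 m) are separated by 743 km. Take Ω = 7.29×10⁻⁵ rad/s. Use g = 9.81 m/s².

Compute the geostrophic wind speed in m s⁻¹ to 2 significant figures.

7.2 m s⁻¹

Coriolis parameter at 49°S:
f = 2Ω sin φ = 2 × 7.29×10⁻⁵ × sin 49° = 1.10×10⁻⁴ s⁻¹
Height gradient: |∂Z/∂n| = 60 m / 743000 m = 8.08×10⁻⁵
On a pressure surface, geostrophic balance gives V_g = (g/f)|∂Z/∂n|:
V_g = 9.81 × 8.08×10⁻⁵ / 1.10×10⁻⁴ = 7.20 m/s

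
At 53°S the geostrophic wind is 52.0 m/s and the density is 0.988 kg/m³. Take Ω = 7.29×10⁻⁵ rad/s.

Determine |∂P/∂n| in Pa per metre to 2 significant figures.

6.0×10⁻³ Pa/m

Coriolis parameter at 53°S:
f = 2Ω sin φ = 2 × 7.29×10⁻⁵ × sin 53° = 1.16×10⁻⁴ s⁻¹
Geostrophic balance rearranged: |∂P/∂n| = f ρ V_g
|∂P/∂n| = 1.16×10⁻⁴ × 0.988 × 52.0 = 5.98×10⁻³ Pa/m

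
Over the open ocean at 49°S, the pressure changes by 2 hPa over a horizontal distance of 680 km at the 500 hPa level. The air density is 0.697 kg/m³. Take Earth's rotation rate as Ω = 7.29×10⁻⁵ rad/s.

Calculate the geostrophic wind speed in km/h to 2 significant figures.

Coriolis parameter at 49°S:
f = 2Ω sin φ = 2 × 7.29×10⁻⁵ × sin 49° = 1.10×10⁻⁴ s⁻¹
Pressure gradient: |∂P/∂n| = 200 Pa / 680000 m = 2.94×10⁻⁴ Pa/m
Geostrophic balance (pressure-gradient force = Coriolis force):
V_g = (1/(fρ)) |∂P/∂n| = 2.94×10⁻⁴ / (1.10×10⁻⁴ × 0.697) = 3.83 m/s
Converting: 3.83 m/s × 3.6 = 14 km/h

14 km/h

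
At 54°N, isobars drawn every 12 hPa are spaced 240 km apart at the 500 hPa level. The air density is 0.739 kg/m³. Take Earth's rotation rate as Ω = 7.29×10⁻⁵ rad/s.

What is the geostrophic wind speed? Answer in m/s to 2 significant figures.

57 m/s

Coriolis parameter at 54°N:
f = 2Ω sin φ = 2 × 7.29×10⁻⁵ × sin 54° = 1.18×10⁻⁴ s⁻¹
Pressure gradient: |∂P/∂n| = 1200 Pa / 240000 m = 5.00×10⁻³ Pa/m
Geostrophic balance (pressure-gradient force = Coriolis force):
V_g = (1/(fρ)) |∂P/∂n| = 5.00×10⁻³ / (1.18×10⁻⁴ × 0.739) = 57.4 m/s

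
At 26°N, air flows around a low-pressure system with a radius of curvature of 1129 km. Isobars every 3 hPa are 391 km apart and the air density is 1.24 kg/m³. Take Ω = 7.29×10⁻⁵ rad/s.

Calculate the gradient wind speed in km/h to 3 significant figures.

Coriolis parameter at 26°N:
f = 2Ω sin φ = 2 × 7.29×10⁻⁵ × sin 26° = 6.39×10⁻⁵ s⁻¹
Pressure gradient: |∂P/∂n| = 300 Pa / 391000 m = 7.67×10⁻⁴ Pa/m
Geostrophic speed: V_g = |∂P/∂n|/(fρ) = 7.67×10⁻⁴/(6.39×10⁻⁵ × 1.24) = 9.68 m/s
Around a low, centrifugal force acts outward with Coriolis, so pressure-gradient force balances both:
(1/ρ)|∂P/∂n| = fV + V²/R  →  V² + fR·V − fR·V_g = 0
With fR = 6.39×10⁻⁵ × 1129×10³ m = 72.2 m/s:
V = [−fR + √((fR)² + 4 fR V_g)]/2 = [−72.2 + √(72.2² + 4×72.2×9.68)]/2 = 8.65 m/s
Subgeostrophic (V < V_g = 9.68 m/s), as expected around a low.
Converting: 8.65 m/s × 3.6 = 31.1 km/h

31.1 km/h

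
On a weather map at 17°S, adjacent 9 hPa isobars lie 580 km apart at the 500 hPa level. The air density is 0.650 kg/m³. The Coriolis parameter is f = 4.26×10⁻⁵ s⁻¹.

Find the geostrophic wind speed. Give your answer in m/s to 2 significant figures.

56 m/s

Pressure gradient: |∂P/∂n| = 900 Pa / 580000 m = 1.55×10⁻³ Pa/m
Geostrophic balance (pressure-gradient force = Coriolis force):
V_g = (1/(fρ)) |∂P/∂n| = 1.55×10⁻³ / (4.26×10⁻⁵ × 0.650) = 56.0 m/s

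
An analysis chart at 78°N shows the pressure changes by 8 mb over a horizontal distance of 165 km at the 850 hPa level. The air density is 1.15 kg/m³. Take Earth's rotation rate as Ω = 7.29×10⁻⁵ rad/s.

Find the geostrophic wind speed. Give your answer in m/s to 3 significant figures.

Coriolis parameter at 78°N:
f = 2Ω sin φ = 2 × 7.29×10⁻⁵ × sin 78° = 1.43×10⁻⁴ s⁻¹
Pressure gradient: |∂P/∂n| = 800 Pa / 165000 m = 4.85×10⁻³ Pa/m
Geostrophic balance (pressure-gradient force = Coriolis force):
V_g = (1/(fρ)) |∂P/∂n| = 4.85×10⁻³ / (1.43×10⁻⁴ × 1.15) = 29.6 m/s

29.6 m/s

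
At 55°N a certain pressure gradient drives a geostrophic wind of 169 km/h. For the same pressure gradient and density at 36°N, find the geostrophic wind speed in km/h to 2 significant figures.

With the same pressure gradient and density, V_g ∝ 1/f ∝ 1/sin φ.
V₂ = V₁ · sin φ₁ / sin φ₂ = 169 × sin 55° / sin 36°
V₂ = 169 × 0.8192/0.5878 = 240 km/h

240 km/h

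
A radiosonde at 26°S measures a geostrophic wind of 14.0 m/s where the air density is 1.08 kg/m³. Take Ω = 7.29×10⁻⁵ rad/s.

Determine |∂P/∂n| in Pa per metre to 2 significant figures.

9.7×10⁻⁴ Pa/m

Coriolis parameter at 26°S:
f = 2Ω sin φ = 2 × 7.29×10⁻⁵ × sin 26° = 6.39×10⁻⁵ s⁻¹
Geostrophic balance rearranged: |∂P/∂n| = f ρ V_g
|∂P/∂n| = 6.39×10⁻⁵ × 1.08 × 14.0 = 9.66×10⁻⁴ Pa/m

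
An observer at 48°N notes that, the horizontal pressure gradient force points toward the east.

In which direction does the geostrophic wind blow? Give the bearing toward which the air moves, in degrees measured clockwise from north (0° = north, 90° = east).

180°

The pressure-gradient force points toward the east (bearing 090°).
Geostrophic balance: in the Northern Hemisphere the Coriolis force deflects motion to the right, so the geostrophic wind blows 90° to the right of the pressure-gradient force (low pressure on the left).
Rotating 090° by 90° clockwise gives 180° — the wind blows toward the south.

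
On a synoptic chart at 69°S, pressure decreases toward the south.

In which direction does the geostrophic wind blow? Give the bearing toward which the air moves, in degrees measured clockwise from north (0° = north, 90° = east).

The pressure-gradient force points toward the south (bearing 180°).
Geostrophic balance: in the Southern Hemisphere the Coriolis force deflects motion to the left, so the geostrophic wind blows 90° to the left of the pressure-gradient force (low pressure on the right).
Rotating 180° by 90° counterclockwise gives 090° — the wind blows toward the east.

090°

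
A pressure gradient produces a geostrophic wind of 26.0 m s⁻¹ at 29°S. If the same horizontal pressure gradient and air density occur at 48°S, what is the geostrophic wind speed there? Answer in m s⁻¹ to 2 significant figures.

With the same pressure gradient and density, V_g ∝ 1/f ∝ 1/sin φ.
V₂ = V₁ · sin φ₁ / sin φ₂ = 26.0 × sin 29° / sin 48°
V₂ = 26.0 × 0.4848/0.7431 = 17 m s⁻¹

17 m s⁻¹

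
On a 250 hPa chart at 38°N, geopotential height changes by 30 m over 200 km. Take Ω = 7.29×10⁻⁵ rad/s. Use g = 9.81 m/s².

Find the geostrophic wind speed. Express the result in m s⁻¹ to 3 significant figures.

16.4 m s⁻¹

Coriolis parameter at 38°N:
f = 2Ω sin φ = 2 × 7.29×10⁻⁵ × sin 38° = 8.98×10⁻⁵ s⁻¹
Height gradient: |∂Z/∂n| = 30 m / 200000 m = 1.50×10⁻⁴
On a pressure surface, geostrophic balance gives V_g = (g/f)|∂Z/∂n|:
V_g = 9.81 × 1.50×10⁻⁴ / 8.98×10⁻⁵ = 16.4 m/s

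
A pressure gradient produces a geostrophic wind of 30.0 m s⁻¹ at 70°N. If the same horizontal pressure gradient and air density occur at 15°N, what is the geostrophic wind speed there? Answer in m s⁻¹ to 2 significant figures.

With the same pressure gradient and density, V_g ∝ 1/f ∝ 1/sin φ.
V₂ = V₁ · sin φ₁ / sin φ₂ = 30.0 × sin 70° / sin 15°
V₂ = 30.0 × 0.9397/0.2588 = 110 m s⁻¹

110 m s⁻¹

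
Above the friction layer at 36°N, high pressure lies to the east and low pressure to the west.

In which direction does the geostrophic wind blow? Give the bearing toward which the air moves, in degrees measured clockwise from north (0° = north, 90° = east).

The pressure-gradient force points toward the west (bearing 270°).
Geostrophic balance: in the Northern Hemisphere the Coriolis force deflects motion to the right, so the geostrophic wind blows 90° to the right of the pressure-gradient force (low pressure on the left).
Rotating 270° by 90° clockwise gives 000° — the wind blows toward the north.

000°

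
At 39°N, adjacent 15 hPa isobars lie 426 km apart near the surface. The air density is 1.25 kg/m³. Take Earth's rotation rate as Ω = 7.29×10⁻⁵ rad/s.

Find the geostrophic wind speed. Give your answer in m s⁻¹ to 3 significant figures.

30.7 m s⁻¹

Coriolis parameter at 39°N:
f = 2Ω sin φ = 2 × 7.29×10⁻⁵ × sin 39° = 9.18×10⁻⁵ s⁻¹
Pressure gradient: |∂P/∂n| = 1500 Pa / 426000 m = 3.52×10⁻³ Pa/m
Geostrophic balance (pressure-gradient force = Coriolis force):
V_g = (1/(fρ)) |∂P/∂n| = 3.52×10⁻³ / (9.18×10⁻⁵ × 1.25) = 30.7 m/s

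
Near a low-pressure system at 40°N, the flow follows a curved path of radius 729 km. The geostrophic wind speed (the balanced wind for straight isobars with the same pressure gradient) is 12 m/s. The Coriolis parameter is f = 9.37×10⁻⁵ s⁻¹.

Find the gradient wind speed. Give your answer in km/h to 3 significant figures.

Around a low, centrifugal force acts outward with Coriolis, so pressure-gradient force balances both:
(1/ρ)|∂P/∂n| = fV + V²/R  →  V² + fR·V − fR·V_g = 0
With fR = 9.37×10⁻⁵ × 729×10³ m = 68.3 m/s:
V = [−fR + √((fR)² + 4 fR V_g)]/2 = [−68.3 + √(68.3² + 4×68.3×12)]/2 = 10.4 m/s
Subgeostrophic (V < V_g = 12 m/s), as expected around a low.
Converting: 10.4 m/s × 3.6 = 37.5 km/h

37.5 km/h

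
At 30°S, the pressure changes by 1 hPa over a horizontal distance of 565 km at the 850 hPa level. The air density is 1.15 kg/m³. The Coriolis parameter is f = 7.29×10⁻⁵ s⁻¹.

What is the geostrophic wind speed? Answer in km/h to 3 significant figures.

7.60 km/h

Pressure gradient: |∂P/∂n| = 100 Pa / 565000 m = 1.77×10⁻⁴ Pa/m
Geostrophic balance (pressure-gradient force = Coriolis force):
V_g = (1/(fρ)) |∂P/∂n| = 1.77×10⁻⁴ / (7.29×10⁻⁵ × 1.15) = 2.11 m/s
Converting: 2.11 m/s × 3.6 = 7.60 km/h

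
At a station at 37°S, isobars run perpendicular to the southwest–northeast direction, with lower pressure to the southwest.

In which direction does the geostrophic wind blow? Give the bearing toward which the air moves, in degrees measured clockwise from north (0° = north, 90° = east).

135°

The pressure-gradient force points toward the southwest (bearing 225°).
Geostrophic balance: in the Southern Hemisphere the Coriolis force deflects motion to the left, so the geostrophic wind blows 90° to the left of the pressure-gradient force (low pressure on the right).
Rotating 225° by 90° counterclockwise gives 135° — the wind blows toward the southeast.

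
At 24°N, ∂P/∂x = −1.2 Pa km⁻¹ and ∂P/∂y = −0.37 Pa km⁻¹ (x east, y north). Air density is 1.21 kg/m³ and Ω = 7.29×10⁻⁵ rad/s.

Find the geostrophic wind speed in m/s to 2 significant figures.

Coriolis parameter at 24°N:
f = 2Ω sin φ = 2 × 7.29×10⁻⁵ × sin 24° = 5.93×10⁻⁵ s⁻¹
Component geostrophic relations (x east, y north):
u_g = −(1/(fρ)) ∂P/∂y,  v_g = (1/(fρ)) ∂P/∂x
u_g = −(−0.37×10⁻³)/(5.93×10⁻⁵ × 1.21) = 5.16 m/s;  v_g = (−1.2×10⁻³)/(5.93×10⁻⁵ × 1.21) = −16.7 m/s
|V_g| = √(u_g² + v_g²) = 17.5 m/s

18 m/s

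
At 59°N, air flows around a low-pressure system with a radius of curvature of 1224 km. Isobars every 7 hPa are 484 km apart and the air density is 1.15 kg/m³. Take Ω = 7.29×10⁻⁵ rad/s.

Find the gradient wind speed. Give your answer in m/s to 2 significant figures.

9.5 m/s

Coriolis parameter at 59°N:
f = 2Ω sin φ = 2 × 7.29×10⁻⁵ × sin 59° = 1.25×10⁻⁴ s⁻¹
Pressure gradient: |∂P/∂n| = 700 Pa / 484000 m = 1.45×10⁻³ Pa/m
Geostrophic speed: V_g = |∂P/∂n|/(fρ) = 1.45×10⁻³/(1.25×10⁻⁴ × 1.15) = 10.1 m/s
Around a low, centrifugal force acts outward with Coriolis, so pressure-gradient force balances both:
(1/ρ)|∂P/∂n| = fV + V²/R  →  V² + fR·V − fR·V_g = 0
With fR = 1.25×10⁻⁴ × 1224×10³ m = 153 m/s:
V = [−fR + √((fR)² + 4 fR V_g)]/2 = [−153 + √(153² + 4×153×10.1)]/2 = 9.48 m/s
Subgeostrophic (V < V_g = 10.1 m/s), as expected around a low.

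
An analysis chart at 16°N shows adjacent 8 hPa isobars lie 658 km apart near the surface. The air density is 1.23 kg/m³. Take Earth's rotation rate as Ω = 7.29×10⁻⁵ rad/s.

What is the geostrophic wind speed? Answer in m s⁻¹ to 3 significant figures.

Coriolis parameter at 16°N:
f = 2Ω sin φ = 2 × 7.29×10⁻⁵ × sin 16° = 4.02×10⁻⁵ s⁻¹
Pressure gradient: |∂P/∂n| = 800 Pa / 658000 m = 1.22×10⁻³ Pa/m
Geostrophic balance (pressure-gradient force = Coriolis force):
V_g = (1/(fρ)) |∂P/∂n| = 1.22×10⁻³ / (4.02×10⁻⁵ × 1.23) = 24.6 m/s

24.6 m s⁻¹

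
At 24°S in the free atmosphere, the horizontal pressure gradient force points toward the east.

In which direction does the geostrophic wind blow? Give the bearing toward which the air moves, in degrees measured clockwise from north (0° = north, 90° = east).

The pressure-gradient force points toward the east (bearing 090°).
Geostrophic balance: in the Southern Hemisphere the Coriolis force deflects motion to the left, so the geostrophic wind blows 90° to the left of the pressure-gradient force (low pressure on the right).
Rotating 090° by 90° counterclockwise gives 000° — the wind blows toward the north.

000°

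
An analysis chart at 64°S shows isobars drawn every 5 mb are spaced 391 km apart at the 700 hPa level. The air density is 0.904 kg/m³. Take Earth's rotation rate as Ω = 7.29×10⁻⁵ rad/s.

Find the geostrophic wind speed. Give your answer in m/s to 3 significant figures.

10.8 m/s

Coriolis parameter at 64°S:
f = 2Ω sin φ = 2 × 7.29×10⁻⁵ × sin 64° = 1.31×10⁻⁴ s⁻¹
Pressure gradient: |∂P/∂n| = 500 Pa / 391000 m = 1.28×10⁻³ Pa/m
Geostrophic balance (pressure-gradient force = Coriolis force):
V_g = (1/(fρ)) |∂P/∂n| = 1.28×10⁻³ / (1.31×10⁻⁴ × 0.904) = 10.8 m/s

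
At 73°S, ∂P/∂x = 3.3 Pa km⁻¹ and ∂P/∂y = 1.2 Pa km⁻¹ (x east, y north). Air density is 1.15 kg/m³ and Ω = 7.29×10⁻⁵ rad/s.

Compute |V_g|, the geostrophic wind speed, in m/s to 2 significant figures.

22 m/s

Coriolis parameter at 73°S:
f = 2Ω sin φ = 2 × 7.29×10⁻⁵ × sin 73° = 1.39×10⁻⁴ s⁻¹
In the Southern Hemisphere f is negative: f = −1.39×10⁻⁴ s⁻¹.
Component geostrophic relations (x east, y north):
u_g = −(1/(fρ)) ∂P/∂y,  v_g = (1/(fρ)) ∂P/∂x
u_g = −(1.2×10⁻³)/(−1.39×10⁻⁴ × 1.15) = 7.48 m/s;  v_g = (3.3×10⁻³)/(−1.39×10⁻⁴ × 1.15) = −20.6 m/s
|V_g| = √(u_g² + v_g²) = 21.9 m/s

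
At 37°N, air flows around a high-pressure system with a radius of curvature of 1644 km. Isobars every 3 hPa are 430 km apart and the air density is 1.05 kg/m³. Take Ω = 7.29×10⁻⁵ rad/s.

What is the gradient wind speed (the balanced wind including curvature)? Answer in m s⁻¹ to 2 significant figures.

Coriolis parameter at 37°N:
f = 2Ω sin φ = 2 × 7.29×10⁻⁵ × sin 37° = 8.77×10⁻⁵ s⁻¹
Pressure gradient: |∂P/∂n| = 300 Pa / 430000 m = 6.98×10⁻⁴ Pa/m
Geostrophic speed: V_g = |∂P/∂n|/(fρ) = 6.98×10⁻⁴/(8.77×10⁻⁵ × 1.05) = 7.57 m/s
Around a high, pressure-gradient force acts outward with centrifugal, so Coriolis balances both:
fV = (1/ρ)|∂P/∂n| + V²/R  →  V² − fR·V + fR·V_g = 0
With fR = 8.77×10⁻⁵ × 1644×10³ m = 144 m/s:
V = [fR − √((fR)² − 4 fR V_g)]/2 = [144 − √(144² − 4×144×7.57)]/2 = 8.02 m/s
Supergeostrophic (V > V_g = 7.57 m/s), as expected around a high.

8.0 m s⁻¹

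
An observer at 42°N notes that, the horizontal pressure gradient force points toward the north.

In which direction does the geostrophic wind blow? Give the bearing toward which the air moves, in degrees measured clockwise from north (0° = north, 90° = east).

The pressure-gradient force points toward the north (bearing 000°).
Geostrophic balance: in the Northern Hemisphere the Coriolis force deflects motion to the right, so the geostrophic wind blows 90° to the right of the pressure-gradient force (low pressure on the left).
Rotating 000° by 90° clockwise gives 090° — the wind blows toward the east.

090°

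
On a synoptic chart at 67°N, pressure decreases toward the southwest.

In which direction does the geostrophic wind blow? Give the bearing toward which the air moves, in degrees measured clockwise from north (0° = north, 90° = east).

315°

The pressure-gradient force points toward the southwest (bearing 225°).
Geostrophic balance: in the Northern Hemisphere the Coriolis force deflects motion to the right, so the geostrophic wind blows 90° to the right of the pressure-gradient force (low pressure on the left).
Rotating 225° by 90° clockwise gives 315° — the wind blows toward the northwest.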